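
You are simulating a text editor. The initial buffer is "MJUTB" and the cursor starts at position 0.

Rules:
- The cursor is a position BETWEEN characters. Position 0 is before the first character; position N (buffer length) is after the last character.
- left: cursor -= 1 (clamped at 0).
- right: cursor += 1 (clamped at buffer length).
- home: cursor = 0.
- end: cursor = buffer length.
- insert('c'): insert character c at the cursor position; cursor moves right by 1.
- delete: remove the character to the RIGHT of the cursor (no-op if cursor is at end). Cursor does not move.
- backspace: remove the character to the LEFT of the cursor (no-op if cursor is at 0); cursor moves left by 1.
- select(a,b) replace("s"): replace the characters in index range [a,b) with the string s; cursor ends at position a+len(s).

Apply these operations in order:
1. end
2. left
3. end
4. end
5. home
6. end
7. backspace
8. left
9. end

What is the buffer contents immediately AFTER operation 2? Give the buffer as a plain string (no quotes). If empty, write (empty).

Answer: MJUTB

Derivation:
After op 1 (end): buf='MJUTB' cursor=5
After op 2 (left): buf='MJUTB' cursor=4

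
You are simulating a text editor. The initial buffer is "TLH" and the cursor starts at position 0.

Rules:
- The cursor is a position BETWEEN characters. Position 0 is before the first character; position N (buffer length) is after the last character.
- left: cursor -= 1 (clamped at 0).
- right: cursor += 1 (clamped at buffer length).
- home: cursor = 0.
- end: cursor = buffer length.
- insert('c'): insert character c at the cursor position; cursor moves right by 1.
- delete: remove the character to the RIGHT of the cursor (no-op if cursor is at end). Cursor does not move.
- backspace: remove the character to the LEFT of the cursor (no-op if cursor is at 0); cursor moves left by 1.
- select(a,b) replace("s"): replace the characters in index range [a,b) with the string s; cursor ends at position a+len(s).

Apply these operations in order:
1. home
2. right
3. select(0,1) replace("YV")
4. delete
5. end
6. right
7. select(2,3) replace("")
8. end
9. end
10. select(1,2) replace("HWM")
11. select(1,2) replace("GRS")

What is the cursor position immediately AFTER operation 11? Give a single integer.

Answer: 4

Derivation:
After op 1 (home): buf='TLH' cursor=0
After op 2 (right): buf='TLH' cursor=1
After op 3 (select(0,1) replace("YV")): buf='YVLH' cursor=2
After op 4 (delete): buf='YVH' cursor=2
After op 5 (end): buf='YVH' cursor=3
After op 6 (right): buf='YVH' cursor=3
After op 7 (select(2,3) replace("")): buf='YV' cursor=2
After op 8 (end): buf='YV' cursor=2
After op 9 (end): buf='YV' cursor=2
After op 10 (select(1,2) replace("HWM")): buf='YHWM' cursor=4
After op 11 (select(1,2) replace("GRS")): buf='YGRSWM' cursor=4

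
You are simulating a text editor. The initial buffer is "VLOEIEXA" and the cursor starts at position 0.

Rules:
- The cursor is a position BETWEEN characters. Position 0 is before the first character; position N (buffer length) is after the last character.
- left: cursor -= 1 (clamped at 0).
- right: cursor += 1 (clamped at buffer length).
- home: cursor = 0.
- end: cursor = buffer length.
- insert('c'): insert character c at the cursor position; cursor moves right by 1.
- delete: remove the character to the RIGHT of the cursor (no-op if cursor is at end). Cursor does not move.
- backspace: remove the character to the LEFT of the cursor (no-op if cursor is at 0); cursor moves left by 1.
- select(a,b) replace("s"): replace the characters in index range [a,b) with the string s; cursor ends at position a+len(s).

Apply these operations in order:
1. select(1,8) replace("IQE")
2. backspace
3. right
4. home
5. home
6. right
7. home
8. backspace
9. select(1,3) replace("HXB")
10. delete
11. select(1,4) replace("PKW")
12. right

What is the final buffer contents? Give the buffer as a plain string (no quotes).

After op 1 (select(1,8) replace("IQE")): buf='VIQE' cursor=4
After op 2 (backspace): buf='VIQ' cursor=3
After op 3 (right): buf='VIQ' cursor=3
After op 4 (home): buf='VIQ' cursor=0
After op 5 (home): buf='VIQ' cursor=0
After op 6 (right): buf='VIQ' cursor=1
After op 7 (home): buf='VIQ' cursor=0
After op 8 (backspace): buf='VIQ' cursor=0
After op 9 (select(1,3) replace("HXB")): buf='VHXB' cursor=4
After op 10 (delete): buf='VHXB' cursor=4
After op 11 (select(1,4) replace("PKW")): buf='VPKW' cursor=4
After op 12 (right): buf='VPKW' cursor=4

Answer: VPKW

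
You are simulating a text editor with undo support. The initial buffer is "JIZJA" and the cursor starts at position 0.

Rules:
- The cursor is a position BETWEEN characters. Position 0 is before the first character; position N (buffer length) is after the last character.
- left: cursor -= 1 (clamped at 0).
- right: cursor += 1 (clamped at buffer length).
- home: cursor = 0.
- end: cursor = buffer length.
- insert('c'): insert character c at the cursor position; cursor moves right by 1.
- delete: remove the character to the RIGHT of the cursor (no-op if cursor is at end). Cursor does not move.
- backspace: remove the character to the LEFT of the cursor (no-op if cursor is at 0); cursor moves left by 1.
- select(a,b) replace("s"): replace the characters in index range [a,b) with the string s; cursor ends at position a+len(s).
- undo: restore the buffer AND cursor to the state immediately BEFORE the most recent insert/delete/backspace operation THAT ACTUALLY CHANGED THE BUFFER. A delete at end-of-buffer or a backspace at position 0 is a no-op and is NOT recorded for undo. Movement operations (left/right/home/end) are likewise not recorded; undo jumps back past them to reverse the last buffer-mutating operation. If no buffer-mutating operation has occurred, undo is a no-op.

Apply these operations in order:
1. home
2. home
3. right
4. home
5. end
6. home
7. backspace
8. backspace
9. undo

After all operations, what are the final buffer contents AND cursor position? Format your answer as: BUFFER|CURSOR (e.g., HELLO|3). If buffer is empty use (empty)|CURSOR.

After op 1 (home): buf='JIZJA' cursor=0
After op 2 (home): buf='JIZJA' cursor=0
After op 3 (right): buf='JIZJA' cursor=1
After op 4 (home): buf='JIZJA' cursor=0
After op 5 (end): buf='JIZJA' cursor=5
After op 6 (home): buf='JIZJA' cursor=0
After op 7 (backspace): buf='JIZJA' cursor=0
After op 8 (backspace): buf='JIZJA' cursor=0
After op 9 (undo): buf='JIZJA' cursor=0

Answer: JIZJA|0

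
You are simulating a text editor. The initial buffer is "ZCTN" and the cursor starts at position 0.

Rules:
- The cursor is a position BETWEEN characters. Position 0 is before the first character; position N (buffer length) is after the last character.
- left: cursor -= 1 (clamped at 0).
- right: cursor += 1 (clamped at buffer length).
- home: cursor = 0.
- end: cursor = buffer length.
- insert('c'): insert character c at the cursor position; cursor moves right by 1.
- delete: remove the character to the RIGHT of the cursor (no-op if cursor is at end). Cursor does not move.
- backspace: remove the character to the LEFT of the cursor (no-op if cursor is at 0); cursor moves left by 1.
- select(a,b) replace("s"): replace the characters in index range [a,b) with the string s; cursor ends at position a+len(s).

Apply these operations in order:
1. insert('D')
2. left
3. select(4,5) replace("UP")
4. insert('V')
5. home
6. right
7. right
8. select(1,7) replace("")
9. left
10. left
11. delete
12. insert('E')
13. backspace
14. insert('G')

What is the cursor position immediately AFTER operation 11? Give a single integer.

Answer: 0

Derivation:
After op 1 (insert('D')): buf='DZCTN' cursor=1
After op 2 (left): buf='DZCTN' cursor=0
After op 3 (select(4,5) replace("UP")): buf='DZCTUP' cursor=6
After op 4 (insert('V')): buf='DZCTUPV' cursor=7
After op 5 (home): buf='DZCTUPV' cursor=0
After op 6 (right): buf='DZCTUPV' cursor=1
After op 7 (right): buf='DZCTUPV' cursor=2
After op 8 (select(1,7) replace("")): buf='D' cursor=1
After op 9 (left): buf='D' cursor=0
After op 10 (left): buf='D' cursor=0
After op 11 (delete): buf='(empty)' cursor=0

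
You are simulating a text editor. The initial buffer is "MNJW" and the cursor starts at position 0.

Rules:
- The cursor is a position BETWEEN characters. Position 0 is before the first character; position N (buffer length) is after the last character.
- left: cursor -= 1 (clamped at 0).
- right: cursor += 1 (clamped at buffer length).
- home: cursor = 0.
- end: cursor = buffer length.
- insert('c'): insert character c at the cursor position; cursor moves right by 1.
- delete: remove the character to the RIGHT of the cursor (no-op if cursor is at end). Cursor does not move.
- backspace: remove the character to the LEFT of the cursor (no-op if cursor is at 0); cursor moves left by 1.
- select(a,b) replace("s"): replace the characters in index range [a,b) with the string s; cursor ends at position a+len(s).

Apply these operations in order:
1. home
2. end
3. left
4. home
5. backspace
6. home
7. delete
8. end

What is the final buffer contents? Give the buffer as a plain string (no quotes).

After op 1 (home): buf='MNJW' cursor=0
After op 2 (end): buf='MNJW' cursor=4
After op 3 (left): buf='MNJW' cursor=3
After op 4 (home): buf='MNJW' cursor=0
After op 5 (backspace): buf='MNJW' cursor=0
After op 6 (home): buf='MNJW' cursor=0
After op 7 (delete): buf='NJW' cursor=0
After op 8 (end): buf='NJW' cursor=3

Answer: NJW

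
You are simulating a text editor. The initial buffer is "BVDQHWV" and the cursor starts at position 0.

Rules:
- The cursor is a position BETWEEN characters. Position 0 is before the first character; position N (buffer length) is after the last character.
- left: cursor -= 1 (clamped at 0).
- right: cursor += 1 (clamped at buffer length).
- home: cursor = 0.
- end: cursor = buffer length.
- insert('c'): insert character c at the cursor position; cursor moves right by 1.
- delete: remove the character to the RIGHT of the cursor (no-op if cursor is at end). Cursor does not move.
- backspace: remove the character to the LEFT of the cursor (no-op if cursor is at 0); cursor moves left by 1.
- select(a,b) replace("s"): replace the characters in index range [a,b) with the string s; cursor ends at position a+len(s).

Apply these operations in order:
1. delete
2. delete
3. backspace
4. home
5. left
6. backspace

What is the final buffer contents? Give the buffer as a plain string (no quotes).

Answer: DQHWV

Derivation:
After op 1 (delete): buf='VDQHWV' cursor=0
After op 2 (delete): buf='DQHWV' cursor=0
After op 3 (backspace): buf='DQHWV' cursor=0
After op 4 (home): buf='DQHWV' cursor=0
After op 5 (left): buf='DQHWV' cursor=0
After op 6 (backspace): buf='DQHWV' cursor=0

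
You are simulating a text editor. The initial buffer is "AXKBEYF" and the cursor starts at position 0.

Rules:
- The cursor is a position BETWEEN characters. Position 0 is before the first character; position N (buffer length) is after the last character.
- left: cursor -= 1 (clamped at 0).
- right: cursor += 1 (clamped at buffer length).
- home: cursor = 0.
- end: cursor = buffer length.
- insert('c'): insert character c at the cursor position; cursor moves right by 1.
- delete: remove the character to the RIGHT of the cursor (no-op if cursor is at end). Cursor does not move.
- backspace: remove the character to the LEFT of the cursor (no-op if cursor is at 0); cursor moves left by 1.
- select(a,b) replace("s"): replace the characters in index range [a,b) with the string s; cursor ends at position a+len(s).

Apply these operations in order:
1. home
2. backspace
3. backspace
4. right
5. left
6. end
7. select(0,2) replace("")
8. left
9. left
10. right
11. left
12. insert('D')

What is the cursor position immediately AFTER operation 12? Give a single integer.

After op 1 (home): buf='AXKBEYF' cursor=0
After op 2 (backspace): buf='AXKBEYF' cursor=0
After op 3 (backspace): buf='AXKBEYF' cursor=0
After op 4 (right): buf='AXKBEYF' cursor=1
After op 5 (left): buf='AXKBEYF' cursor=0
After op 6 (end): buf='AXKBEYF' cursor=7
After op 7 (select(0,2) replace("")): buf='KBEYF' cursor=0
After op 8 (left): buf='KBEYF' cursor=0
After op 9 (left): buf='KBEYF' cursor=0
After op 10 (right): buf='KBEYF' cursor=1
After op 11 (left): buf='KBEYF' cursor=0
After op 12 (insert('D')): buf='DKBEYF' cursor=1

Answer: 1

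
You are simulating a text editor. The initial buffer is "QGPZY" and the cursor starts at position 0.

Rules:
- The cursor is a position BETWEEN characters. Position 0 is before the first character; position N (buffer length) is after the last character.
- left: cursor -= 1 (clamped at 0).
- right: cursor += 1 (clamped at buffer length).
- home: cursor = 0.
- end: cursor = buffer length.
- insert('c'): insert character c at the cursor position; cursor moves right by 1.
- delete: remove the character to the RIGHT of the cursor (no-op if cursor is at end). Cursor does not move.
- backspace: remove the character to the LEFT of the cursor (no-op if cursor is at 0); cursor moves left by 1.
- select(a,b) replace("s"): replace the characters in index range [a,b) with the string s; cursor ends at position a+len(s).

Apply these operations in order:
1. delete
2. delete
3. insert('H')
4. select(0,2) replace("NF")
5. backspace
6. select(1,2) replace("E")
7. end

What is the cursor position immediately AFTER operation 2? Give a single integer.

Answer: 0

Derivation:
After op 1 (delete): buf='GPZY' cursor=0
After op 2 (delete): buf='PZY' cursor=0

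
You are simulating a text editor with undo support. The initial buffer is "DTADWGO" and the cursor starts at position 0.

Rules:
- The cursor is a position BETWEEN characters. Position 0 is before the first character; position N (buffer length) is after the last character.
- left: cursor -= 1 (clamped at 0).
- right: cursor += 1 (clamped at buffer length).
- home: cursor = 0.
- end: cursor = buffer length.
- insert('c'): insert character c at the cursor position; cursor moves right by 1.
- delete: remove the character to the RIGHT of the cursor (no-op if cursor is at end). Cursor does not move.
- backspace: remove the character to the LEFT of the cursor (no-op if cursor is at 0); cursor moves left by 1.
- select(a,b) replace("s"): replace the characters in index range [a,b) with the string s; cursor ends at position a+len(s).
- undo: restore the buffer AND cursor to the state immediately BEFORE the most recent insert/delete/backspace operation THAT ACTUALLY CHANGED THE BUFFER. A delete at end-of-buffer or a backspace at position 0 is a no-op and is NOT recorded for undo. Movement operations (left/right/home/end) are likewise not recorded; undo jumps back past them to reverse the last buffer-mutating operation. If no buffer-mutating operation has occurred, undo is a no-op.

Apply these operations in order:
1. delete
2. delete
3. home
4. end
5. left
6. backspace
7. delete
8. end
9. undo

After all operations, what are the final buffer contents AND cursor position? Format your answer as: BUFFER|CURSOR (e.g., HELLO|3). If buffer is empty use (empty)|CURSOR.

Answer: ADWO|3

Derivation:
After op 1 (delete): buf='TADWGO' cursor=0
After op 2 (delete): buf='ADWGO' cursor=0
After op 3 (home): buf='ADWGO' cursor=0
After op 4 (end): buf='ADWGO' cursor=5
After op 5 (left): buf='ADWGO' cursor=4
After op 6 (backspace): buf='ADWO' cursor=3
After op 7 (delete): buf='ADW' cursor=3
After op 8 (end): buf='ADW' cursor=3
After op 9 (undo): buf='ADWO' cursor=3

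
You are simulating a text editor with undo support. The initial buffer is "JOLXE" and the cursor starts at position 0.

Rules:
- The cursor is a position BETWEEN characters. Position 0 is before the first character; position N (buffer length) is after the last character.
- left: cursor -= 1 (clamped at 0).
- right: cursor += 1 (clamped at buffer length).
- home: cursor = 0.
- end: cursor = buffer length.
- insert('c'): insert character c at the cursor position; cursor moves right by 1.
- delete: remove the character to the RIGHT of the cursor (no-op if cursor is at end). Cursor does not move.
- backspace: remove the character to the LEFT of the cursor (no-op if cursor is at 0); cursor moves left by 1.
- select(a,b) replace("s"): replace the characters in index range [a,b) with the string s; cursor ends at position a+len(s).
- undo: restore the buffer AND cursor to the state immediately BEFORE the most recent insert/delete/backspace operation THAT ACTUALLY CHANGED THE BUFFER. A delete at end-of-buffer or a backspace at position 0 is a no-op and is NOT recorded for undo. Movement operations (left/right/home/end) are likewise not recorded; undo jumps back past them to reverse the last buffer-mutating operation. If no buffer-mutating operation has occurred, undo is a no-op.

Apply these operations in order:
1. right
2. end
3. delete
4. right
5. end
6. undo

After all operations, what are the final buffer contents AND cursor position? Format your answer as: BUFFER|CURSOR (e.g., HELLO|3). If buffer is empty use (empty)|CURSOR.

Answer: JOLXE|5

Derivation:
After op 1 (right): buf='JOLXE' cursor=1
After op 2 (end): buf='JOLXE' cursor=5
After op 3 (delete): buf='JOLXE' cursor=5
After op 4 (right): buf='JOLXE' cursor=5
After op 5 (end): buf='JOLXE' cursor=5
After op 6 (undo): buf='JOLXE' cursor=5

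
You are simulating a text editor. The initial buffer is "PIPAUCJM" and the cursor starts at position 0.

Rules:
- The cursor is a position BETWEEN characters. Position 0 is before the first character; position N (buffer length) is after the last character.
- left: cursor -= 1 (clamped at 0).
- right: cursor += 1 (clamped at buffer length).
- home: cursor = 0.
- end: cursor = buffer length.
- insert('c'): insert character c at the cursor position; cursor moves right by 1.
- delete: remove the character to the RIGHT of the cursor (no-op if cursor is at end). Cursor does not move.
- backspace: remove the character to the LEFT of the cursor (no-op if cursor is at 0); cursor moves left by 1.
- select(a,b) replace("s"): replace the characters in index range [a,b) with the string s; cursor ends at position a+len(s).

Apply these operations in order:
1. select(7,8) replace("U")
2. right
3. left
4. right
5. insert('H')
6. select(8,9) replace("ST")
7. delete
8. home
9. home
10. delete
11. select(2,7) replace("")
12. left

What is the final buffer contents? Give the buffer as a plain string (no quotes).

Answer: IPST

Derivation:
After op 1 (select(7,8) replace("U")): buf='PIPAUCJU' cursor=8
After op 2 (right): buf='PIPAUCJU' cursor=8
After op 3 (left): buf='PIPAUCJU' cursor=7
After op 4 (right): buf='PIPAUCJU' cursor=8
After op 5 (insert('H')): buf='PIPAUCJUH' cursor=9
After op 6 (select(8,9) replace("ST")): buf='PIPAUCJUST' cursor=10
After op 7 (delete): buf='PIPAUCJUST' cursor=10
After op 8 (home): buf='PIPAUCJUST' cursor=0
After op 9 (home): buf='PIPAUCJUST' cursor=0
After op 10 (delete): buf='IPAUCJUST' cursor=0
After op 11 (select(2,7) replace("")): buf='IPST' cursor=2
After op 12 (left): buf='IPST' cursor=1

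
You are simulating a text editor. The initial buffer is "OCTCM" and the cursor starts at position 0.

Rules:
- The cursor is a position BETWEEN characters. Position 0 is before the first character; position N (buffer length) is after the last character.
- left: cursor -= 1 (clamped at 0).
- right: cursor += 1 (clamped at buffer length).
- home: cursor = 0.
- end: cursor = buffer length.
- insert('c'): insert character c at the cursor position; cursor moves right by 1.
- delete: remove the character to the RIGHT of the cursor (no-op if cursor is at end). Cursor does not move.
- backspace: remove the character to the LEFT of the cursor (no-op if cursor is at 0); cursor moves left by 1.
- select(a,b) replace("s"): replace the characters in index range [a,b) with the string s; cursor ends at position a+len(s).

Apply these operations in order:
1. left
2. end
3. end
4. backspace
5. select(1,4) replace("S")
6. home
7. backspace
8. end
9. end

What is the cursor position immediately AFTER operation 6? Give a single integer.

Answer: 0

Derivation:
After op 1 (left): buf='OCTCM' cursor=0
After op 2 (end): buf='OCTCM' cursor=5
After op 3 (end): buf='OCTCM' cursor=5
After op 4 (backspace): buf='OCTC' cursor=4
After op 5 (select(1,4) replace("S")): buf='OS' cursor=2
After op 6 (home): buf='OS' cursor=0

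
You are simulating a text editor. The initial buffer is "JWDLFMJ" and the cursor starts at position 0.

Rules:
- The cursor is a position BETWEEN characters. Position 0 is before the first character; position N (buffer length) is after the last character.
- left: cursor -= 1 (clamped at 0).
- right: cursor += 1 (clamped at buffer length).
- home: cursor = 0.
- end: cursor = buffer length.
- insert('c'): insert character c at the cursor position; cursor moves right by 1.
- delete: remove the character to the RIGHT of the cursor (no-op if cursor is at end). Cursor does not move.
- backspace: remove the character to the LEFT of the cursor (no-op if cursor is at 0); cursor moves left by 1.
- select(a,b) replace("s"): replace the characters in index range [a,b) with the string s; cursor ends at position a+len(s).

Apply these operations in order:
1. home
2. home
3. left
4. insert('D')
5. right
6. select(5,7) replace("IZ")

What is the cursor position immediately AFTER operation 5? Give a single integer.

Answer: 2

Derivation:
After op 1 (home): buf='JWDLFMJ' cursor=0
After op 2 (home): buf='JWDLFMJ' cursor=0
After op 3 (left): buf='JWDLFMJ' cursor=0
After op 4 (insert('D')): buf='DJWDLFMJ' cursor=1
After op 5 (right): buf='DJWDLFMJ' cursor=2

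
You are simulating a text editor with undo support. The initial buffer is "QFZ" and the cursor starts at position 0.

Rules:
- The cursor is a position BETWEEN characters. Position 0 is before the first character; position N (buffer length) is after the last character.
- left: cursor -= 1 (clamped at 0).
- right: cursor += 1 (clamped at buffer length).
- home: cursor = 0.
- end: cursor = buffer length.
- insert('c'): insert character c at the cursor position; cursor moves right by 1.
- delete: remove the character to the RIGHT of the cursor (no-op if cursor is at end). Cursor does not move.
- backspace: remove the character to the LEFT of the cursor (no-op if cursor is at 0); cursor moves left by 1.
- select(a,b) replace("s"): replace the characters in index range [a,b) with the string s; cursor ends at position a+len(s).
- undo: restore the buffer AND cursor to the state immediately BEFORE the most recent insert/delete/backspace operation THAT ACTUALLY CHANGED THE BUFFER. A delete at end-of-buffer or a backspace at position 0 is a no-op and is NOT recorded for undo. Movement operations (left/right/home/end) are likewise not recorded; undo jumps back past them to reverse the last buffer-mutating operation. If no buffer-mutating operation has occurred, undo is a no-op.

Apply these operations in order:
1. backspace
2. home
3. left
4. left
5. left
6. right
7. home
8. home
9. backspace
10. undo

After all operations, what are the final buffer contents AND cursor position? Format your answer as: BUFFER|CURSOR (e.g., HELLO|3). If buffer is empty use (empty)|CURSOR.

Answer: QFZ|0

Derivation:
After op 1 (backspace): buf='QFZ' cursor=0
After op 2 (home): buf='QFZ' cursor=0
After op 3 (left): buf='QFZ' cursor=0
After op 4 (left): buf='QFZ' cursor=0
After op 5 (left): buf='QFZ' cursor=0
After op 6 (right): buf='QFZ' cursor=1
After op 7 (home): buf='QFZ' cursor=0
After op 8 (home): buf='QFZ' cursor=0
After op 9 (backspace): buf='QFZ' cursor=0
After op 10 (undo): buf='QFZ' cursor=0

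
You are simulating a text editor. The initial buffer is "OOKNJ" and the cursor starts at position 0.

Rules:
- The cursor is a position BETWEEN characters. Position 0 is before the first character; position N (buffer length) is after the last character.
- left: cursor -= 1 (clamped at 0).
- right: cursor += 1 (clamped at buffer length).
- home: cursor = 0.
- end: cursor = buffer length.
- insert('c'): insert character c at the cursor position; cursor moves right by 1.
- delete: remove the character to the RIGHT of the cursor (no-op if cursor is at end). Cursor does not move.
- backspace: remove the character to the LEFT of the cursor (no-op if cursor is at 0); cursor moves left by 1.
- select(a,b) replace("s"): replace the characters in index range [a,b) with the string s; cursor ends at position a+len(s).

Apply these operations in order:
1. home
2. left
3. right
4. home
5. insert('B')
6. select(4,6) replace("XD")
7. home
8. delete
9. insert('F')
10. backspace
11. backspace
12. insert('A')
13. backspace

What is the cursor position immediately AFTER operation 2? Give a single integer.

After op 1 (home): buf='OOKNJ' cursor=0
After op 2 (left): buf='OOKNJ' cursor=0

Answer: 0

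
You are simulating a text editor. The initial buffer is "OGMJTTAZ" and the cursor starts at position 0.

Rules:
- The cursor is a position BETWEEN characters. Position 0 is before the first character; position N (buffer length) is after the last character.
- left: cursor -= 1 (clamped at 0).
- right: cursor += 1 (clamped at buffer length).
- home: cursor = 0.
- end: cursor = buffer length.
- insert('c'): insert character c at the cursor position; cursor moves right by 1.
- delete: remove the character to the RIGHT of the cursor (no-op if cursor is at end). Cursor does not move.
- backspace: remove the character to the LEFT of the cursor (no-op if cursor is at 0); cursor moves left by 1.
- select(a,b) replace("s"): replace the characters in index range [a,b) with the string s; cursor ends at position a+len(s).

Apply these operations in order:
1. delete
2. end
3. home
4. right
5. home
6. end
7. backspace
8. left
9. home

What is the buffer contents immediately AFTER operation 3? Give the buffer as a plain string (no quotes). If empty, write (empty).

After op 1 (delete): buf='GMJTTAZ' cursor=0
After op 2 (end): buf='GMJTTAZ' cursor=7
After op 3 (home): buf='GMJTTAZ' cursor=0

Answer: GMJTTAZ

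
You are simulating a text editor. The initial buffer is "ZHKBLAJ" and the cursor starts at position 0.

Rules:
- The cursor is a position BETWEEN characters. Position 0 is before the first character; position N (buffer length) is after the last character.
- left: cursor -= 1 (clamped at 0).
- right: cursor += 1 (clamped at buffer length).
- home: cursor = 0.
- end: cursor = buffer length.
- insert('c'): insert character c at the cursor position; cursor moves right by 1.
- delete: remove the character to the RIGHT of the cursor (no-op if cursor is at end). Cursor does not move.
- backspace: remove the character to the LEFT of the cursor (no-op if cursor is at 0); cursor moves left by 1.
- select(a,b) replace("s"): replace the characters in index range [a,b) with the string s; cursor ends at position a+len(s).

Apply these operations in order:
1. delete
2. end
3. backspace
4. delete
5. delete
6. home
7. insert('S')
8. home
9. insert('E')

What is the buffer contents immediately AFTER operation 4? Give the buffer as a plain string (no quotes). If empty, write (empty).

Answer: HKBLA

Derivation:
After op 1 (delete): buf='HKBLAJ' cursor=0
After op 2 (end): buf='HKBLAJ' cursor=6
After op 3 (backspace): buf='HKBLA' cursor=5
After op 4 (delete): buf='HKBLA' cursor=5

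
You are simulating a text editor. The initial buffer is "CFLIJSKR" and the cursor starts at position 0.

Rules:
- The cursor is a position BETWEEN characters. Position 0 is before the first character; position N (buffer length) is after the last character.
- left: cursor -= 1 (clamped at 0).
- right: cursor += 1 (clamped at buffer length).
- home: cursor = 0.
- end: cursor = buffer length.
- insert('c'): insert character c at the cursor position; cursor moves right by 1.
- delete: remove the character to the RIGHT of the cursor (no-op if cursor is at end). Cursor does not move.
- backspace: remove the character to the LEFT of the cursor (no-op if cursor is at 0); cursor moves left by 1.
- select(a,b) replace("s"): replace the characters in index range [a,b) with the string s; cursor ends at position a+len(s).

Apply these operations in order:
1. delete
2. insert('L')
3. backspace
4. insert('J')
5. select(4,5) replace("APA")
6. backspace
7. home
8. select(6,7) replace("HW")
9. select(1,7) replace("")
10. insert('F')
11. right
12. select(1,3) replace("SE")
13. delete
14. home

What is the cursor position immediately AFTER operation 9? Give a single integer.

Answer: 1

Derivation:
After op 1 (delete): buf='FLIJSKR' cursor=0
After op 2 (insert('L')): buf='LFLIJSKR' cursor=1
After op 3 (backspace): buf='FLIJSKR' cursor=0
After op 4 (insert('J')): buf='JFLIJSKR' cursor=1
After op 5 (select(4,5) replace("APA")): buf='JFLIAPASKR' cursor=7
After op 6 (backspace): buf='JFLIAPSKR' cursor=6
After op 7 (home): buf='JFLIAPSKR' cursor=0
After op 8 (select(6,7) replace("HW")): buf='JFLIAPHWKR' cursor=8
After op 9 (select(1,7) replace("")): buf='JWKR' cursor=1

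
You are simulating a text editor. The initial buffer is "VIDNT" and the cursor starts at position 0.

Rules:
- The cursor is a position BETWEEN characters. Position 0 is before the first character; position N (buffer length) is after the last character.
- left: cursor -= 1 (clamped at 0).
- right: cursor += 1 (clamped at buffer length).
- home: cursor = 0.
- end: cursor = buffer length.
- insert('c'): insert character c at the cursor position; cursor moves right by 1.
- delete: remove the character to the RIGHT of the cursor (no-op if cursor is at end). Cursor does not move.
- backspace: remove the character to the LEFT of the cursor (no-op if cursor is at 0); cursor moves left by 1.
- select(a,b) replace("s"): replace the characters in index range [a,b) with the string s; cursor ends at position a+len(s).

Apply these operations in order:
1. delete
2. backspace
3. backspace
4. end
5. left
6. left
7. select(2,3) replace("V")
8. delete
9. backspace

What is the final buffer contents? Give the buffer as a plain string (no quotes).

Answer: ID

Derivation:
After op 1 (delete): buf='IDNT' cursor=0
After op 2 (backspace): buf='IDNT' cursor=0
After op 3 (backspace): buf='IDNT' cursor=0
After op 4 (end): buf='IDNT' cursor=4
After op 5 (left): buf='IDNT' cursor=3
After op 6 (left): buf='IDNT' cursor=2
After op 7 (select(2,3) replace("V")): buf='IDVT' cursor=3
After op 8 (delete): buf='IDV' cursor=3
After op 9 (backspace): buf='ID' cursor=2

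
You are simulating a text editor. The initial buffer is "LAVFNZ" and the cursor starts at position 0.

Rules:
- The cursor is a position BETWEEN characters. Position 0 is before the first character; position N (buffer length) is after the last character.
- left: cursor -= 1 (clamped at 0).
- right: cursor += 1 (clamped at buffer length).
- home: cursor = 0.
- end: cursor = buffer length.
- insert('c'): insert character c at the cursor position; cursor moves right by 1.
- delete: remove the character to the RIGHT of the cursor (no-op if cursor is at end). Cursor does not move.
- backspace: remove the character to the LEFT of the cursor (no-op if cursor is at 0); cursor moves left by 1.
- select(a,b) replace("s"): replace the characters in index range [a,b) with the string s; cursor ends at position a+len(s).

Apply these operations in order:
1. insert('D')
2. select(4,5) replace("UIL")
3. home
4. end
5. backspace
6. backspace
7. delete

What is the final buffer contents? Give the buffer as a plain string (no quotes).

Answer: DLAVUIL

Derivation:
After op 1 (insert('D')): buf='DLAVFNZ' cursor=1
After op 2 (select(4,5) replace("UIL")): buf='DLAVUILNZ' cursor=7
After op 3 (home): buf='DLAVUILNZ' cursor=0
After op 4 (end): buf='DLAVUILNZ' cursor=9
After op 5 (backspace): buf='DLAVUILN' cursor=8
After op 6 (backspace): buf='DLAVUIL' cursor=7
After op 7 (delete): buf='DLAVUIL' cursor=7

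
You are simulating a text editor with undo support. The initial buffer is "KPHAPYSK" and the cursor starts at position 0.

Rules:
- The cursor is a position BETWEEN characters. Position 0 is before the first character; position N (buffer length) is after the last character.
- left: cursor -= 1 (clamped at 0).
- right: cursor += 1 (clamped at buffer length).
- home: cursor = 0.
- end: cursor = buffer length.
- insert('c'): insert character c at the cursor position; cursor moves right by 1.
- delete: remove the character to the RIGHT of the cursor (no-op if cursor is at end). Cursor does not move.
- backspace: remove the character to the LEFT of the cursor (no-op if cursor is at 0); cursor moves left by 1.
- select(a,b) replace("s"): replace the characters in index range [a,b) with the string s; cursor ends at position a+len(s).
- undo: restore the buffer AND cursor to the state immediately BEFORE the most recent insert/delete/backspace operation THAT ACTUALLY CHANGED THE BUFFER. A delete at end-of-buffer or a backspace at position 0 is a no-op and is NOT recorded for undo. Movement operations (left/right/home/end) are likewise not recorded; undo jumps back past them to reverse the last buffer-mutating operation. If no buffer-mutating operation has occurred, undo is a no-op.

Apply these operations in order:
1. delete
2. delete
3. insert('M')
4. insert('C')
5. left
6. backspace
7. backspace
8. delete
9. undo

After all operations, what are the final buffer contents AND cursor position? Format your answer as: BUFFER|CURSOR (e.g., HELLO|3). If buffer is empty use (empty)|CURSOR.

After op 1 (delete): buf='PHAPYSK' cursor=0
After op 2 (delete): buf='HAPYSK' cursor=0
After op 3 (insert('M')): buf='MHAPYSK' cursor=1
After op 4 (insert('C')): buf='MCHAPYSK' cursor=2
After op 5 (left): buf='MCHAPYSK' cursor=1
After op 6 (backspace): buf='CHAPYSK' cursor=0
After op 7 (backspace): buf='CHAPYSK' cursor=0
After op 8 (delete): buf='HAPYSK' cursor=0
After op 9 (undo): buf='CHAPYSK' cursor=0

Answer: CHAPYSK|0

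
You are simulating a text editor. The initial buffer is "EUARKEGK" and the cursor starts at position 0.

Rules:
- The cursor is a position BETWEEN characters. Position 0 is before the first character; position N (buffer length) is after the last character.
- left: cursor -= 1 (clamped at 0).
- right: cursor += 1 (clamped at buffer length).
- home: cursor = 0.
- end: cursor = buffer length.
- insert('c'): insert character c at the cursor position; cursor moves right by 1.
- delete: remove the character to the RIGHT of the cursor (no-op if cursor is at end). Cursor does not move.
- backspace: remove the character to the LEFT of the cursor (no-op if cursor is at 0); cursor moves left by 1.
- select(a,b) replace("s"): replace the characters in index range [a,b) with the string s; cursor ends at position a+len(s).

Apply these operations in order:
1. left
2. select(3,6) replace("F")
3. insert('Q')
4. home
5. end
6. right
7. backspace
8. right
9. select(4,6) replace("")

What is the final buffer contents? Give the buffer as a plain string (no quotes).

Answer: EUAF

Derivation:
After op 1 (left): buf='EUARKEGK' cursor=0
After op 2 (select(3,6) replace("F")): buf='EUAFGK' cursor=4
After op 3 (insert('Q')): buf='EUAFQGK' cursor=5
After op 4 (home): buf='EUAFQGK' cursor=0
After op 5 (end): buf='EUAFQGK' cursor=7
After op 6 (right): buf='EUAFQGK' cursor=7
After op 7 (backspace): buf='EUAFQG' cursor=6
After op 8 (right): buf='EUAFQG' cursor=6
After op 9 (select(4,6) replace("")): buf='EUAF' cursor=4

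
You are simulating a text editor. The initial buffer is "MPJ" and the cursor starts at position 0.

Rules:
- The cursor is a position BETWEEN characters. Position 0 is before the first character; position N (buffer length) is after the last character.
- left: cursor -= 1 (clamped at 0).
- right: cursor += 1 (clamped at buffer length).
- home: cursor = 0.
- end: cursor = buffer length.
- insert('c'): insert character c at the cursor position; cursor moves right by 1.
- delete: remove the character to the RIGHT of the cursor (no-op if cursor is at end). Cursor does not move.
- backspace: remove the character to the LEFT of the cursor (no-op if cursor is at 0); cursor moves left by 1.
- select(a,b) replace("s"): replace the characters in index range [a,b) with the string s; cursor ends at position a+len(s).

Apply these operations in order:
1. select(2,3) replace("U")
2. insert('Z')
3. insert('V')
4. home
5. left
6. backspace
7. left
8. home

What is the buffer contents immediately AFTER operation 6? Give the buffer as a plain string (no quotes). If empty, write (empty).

After op 1 (select(2,3) replace("U")): buf='MPU' cursor=3
After op 2 (insert('Z')): buf='MPUZ' cursor=4
After op 3 (insert('V')): buf='MPUZV' cursor=5
After op 4 (home): buf='MPUZV' cursor=0
After op 5 (left): buf='MPUZV' cursor=0
After op 6 (backspace): buf='MPUZV' cursor=0

Answer: MPUZV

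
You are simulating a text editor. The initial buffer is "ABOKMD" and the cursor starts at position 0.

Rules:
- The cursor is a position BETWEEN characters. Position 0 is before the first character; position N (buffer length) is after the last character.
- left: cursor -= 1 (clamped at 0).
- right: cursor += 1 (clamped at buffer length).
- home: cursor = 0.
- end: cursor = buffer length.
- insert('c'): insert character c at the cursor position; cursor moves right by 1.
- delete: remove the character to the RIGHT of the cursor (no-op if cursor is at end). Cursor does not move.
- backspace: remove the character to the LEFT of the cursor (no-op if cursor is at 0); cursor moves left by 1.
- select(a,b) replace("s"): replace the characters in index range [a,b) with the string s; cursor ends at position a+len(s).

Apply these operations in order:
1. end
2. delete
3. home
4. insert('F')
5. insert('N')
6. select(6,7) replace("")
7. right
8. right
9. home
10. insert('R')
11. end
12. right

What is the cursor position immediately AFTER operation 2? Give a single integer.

After op 1 (end): buf='ABOKMD' cursor=6
After op 2 (delete): buf='ABOKMD' cursor=6

Answer: 6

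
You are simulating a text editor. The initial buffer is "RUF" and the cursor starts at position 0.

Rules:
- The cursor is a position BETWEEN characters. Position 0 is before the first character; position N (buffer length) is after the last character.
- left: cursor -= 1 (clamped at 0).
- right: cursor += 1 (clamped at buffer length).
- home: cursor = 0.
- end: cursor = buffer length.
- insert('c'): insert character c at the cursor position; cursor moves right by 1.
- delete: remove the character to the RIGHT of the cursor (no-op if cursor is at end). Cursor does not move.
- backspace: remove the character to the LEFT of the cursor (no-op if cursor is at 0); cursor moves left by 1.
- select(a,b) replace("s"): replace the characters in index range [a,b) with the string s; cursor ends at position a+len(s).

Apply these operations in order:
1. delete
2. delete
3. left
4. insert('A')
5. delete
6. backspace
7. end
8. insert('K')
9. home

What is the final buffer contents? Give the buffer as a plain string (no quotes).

After op 1 (delete): buf='UF' cursor=0
After op 2 (delete): buf='F' cursor=0
After op 3 (left): buf='F' cursor=0
After op 4 (insert('A')): buf='AF' cursor=1
After op 5 (delete): buf='A' cursor=1
After op 6 (backspace): buf='(empty)' cursor=0
After op 7 (end): buf='(empty)' cursor=0
After op 8 (insert('K')): buf='K' cursor=1
After op 9 (home): buf='K' cursor=0

Answer: K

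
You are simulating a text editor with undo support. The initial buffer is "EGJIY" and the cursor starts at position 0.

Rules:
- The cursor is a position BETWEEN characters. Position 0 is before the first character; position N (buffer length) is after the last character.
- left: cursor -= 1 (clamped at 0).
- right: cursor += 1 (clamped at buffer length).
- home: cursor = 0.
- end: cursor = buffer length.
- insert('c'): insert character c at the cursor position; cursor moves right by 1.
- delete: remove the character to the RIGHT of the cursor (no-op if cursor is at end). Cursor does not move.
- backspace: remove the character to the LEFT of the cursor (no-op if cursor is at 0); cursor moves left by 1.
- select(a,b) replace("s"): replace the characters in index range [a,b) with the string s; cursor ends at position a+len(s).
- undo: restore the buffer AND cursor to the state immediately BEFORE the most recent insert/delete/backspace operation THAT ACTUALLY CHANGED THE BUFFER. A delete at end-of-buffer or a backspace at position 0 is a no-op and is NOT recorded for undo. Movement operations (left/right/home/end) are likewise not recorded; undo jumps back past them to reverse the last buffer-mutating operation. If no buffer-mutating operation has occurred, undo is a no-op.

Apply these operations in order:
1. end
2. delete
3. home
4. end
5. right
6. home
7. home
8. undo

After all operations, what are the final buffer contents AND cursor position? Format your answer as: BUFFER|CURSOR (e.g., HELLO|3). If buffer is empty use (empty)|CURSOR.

Answer: EGJIY|0

Derivation:
After op 1 (end): buf='EGJIY' cursor=5
After op 2 (delete): buf='EGJIY' cursor=5
After op 3 (home): buf='EGJIY' cursor=0
After op 4 (end): buf='EGJIY' cursor=5
After op 5 (right): buf='EGJIY' cursor=5
After op 6 (home): buf='EGJIY' cursor=0
After op 7 (home): buf='EGJIY' cursor=0
After op 8 (undo): buf='EGJIY' cursor=0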